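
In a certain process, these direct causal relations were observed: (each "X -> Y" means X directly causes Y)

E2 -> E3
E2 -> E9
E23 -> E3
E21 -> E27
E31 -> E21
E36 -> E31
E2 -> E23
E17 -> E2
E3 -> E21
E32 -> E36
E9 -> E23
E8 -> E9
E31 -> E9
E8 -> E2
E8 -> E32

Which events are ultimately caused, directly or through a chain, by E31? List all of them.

Direct effects: E9, E21.
2 steps out: E23, E27.
3 steps out: E3.
Not reachable from it: E8, E17, E32, E36, E2.

E21, E23, E27, E3, E9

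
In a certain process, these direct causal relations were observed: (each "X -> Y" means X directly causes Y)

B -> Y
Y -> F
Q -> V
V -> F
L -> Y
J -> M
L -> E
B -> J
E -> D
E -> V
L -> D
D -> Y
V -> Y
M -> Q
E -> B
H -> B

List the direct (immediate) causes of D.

E, L

E, L → D with nothing further upstream stated.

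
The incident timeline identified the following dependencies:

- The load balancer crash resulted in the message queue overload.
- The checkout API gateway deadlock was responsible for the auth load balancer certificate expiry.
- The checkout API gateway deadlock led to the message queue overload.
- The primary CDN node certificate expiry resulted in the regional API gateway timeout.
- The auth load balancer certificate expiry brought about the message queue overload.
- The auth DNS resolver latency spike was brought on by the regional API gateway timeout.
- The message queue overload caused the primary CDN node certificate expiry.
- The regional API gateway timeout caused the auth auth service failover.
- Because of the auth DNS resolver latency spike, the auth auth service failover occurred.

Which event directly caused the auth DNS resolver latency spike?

Upstream contributors include the checkout API gateway deadlock, the auth load balancer certificate expiry, the load balancer crash, the message queue overload, the primary CDN node certificate expiry, but only the regional API gateway timeout feeds directly into the auth DNS resolver latency spike.

the regional API gateway timeout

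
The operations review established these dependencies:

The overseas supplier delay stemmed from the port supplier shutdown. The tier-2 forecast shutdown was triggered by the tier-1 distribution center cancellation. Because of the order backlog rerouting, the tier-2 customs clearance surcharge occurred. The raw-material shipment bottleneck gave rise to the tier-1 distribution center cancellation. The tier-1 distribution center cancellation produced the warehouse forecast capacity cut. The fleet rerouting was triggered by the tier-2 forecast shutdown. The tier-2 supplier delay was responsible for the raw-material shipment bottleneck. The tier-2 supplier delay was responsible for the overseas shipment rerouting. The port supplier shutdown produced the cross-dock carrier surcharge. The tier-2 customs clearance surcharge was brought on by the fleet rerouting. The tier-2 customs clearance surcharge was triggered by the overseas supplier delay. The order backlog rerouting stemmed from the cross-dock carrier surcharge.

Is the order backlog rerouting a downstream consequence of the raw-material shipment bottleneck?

The raw-material shipment bottleneck leads to the tier-1 distribution center cancellation, the tier-2 forecast shutdown, the fleet rerouting, the tier-2 customs clearance surcharge, the warehouse forecast capacity cut; the order backlog rerouting is not among them.

No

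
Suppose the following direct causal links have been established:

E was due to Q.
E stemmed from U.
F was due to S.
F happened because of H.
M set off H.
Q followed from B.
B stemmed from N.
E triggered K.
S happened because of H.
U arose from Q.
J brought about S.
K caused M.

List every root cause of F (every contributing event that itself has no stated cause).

J, N

Tracing upstream from F: F ← S ← J.
A separate upstream branch: F ← H ← M ← K ← E ← Q ← B ← N.
Each of those chain origins has no stated cause.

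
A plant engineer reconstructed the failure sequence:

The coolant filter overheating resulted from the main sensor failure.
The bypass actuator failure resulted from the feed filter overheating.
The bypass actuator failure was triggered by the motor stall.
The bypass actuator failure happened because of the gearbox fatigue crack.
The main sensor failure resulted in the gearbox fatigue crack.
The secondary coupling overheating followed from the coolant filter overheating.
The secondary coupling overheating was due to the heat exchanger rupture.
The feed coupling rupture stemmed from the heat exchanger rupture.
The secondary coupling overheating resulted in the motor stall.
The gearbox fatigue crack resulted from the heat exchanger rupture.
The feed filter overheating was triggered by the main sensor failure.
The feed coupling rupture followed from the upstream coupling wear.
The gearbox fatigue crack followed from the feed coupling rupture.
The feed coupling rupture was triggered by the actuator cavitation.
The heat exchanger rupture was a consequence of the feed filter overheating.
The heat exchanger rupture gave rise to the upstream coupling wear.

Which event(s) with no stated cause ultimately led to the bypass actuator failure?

Tracing upstream from the bypass actuator failure: the bypass actuator failure ← the feed filter overheating ← the main sensor failure.
A separate upstream branch: the bypass actuator failure ← the gearbox fatigue crack ← the feed coupling rupture ← the actuator cavitation.
Each of those chain origins has no stated cause.

the actuator cavitation, the main sensor failure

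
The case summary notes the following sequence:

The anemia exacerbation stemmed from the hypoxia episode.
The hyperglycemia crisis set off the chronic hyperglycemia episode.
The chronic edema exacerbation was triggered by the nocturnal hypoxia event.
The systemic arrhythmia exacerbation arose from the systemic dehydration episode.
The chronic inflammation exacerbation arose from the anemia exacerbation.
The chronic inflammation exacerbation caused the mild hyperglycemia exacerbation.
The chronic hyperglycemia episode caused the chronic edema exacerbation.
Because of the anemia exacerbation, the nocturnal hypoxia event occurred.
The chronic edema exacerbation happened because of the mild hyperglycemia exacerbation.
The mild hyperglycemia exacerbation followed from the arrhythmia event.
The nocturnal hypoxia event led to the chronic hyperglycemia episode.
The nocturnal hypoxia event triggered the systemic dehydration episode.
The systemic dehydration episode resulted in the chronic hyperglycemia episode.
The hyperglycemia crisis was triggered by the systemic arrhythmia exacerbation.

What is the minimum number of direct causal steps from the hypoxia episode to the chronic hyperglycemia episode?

3

Shortest chain: the hypoxia episode → the anemia exacerbation → the nocturnal hypoxia event → the chronic hyperglycemia episode.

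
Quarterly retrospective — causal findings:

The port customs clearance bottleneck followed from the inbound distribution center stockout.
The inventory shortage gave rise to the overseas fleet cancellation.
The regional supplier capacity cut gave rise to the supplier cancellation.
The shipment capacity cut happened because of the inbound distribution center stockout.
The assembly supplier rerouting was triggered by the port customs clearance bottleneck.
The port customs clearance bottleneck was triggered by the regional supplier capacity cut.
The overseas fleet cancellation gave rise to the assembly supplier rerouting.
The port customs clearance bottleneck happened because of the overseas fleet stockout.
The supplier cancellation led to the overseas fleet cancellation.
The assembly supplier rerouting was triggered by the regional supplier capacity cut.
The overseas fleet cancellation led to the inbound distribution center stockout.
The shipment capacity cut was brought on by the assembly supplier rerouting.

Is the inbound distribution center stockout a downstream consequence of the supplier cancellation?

Yes

There is a causal chain: the supplier cancellation → the overseas fleet cancellation → the inbound distribution center stockout.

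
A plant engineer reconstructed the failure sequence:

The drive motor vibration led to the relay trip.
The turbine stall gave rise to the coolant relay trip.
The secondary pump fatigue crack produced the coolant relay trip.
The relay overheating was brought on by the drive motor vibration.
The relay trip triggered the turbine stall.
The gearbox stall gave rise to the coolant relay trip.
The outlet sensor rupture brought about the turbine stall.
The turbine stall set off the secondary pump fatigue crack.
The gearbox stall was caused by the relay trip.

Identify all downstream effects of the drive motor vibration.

Direct effects: the relay overheating, the relay trip.
2 steps out: the turbine stall, the gearbox stall.
3 steps out: the secondary pump fatigue crack, the coolant relay trip.
Not reachable from it: the outlet sensor rupture.

the coolant relay trip, the gearbox stall, the relay overheating, the relay trip, the secondary pump fatigue crack, the turbine stall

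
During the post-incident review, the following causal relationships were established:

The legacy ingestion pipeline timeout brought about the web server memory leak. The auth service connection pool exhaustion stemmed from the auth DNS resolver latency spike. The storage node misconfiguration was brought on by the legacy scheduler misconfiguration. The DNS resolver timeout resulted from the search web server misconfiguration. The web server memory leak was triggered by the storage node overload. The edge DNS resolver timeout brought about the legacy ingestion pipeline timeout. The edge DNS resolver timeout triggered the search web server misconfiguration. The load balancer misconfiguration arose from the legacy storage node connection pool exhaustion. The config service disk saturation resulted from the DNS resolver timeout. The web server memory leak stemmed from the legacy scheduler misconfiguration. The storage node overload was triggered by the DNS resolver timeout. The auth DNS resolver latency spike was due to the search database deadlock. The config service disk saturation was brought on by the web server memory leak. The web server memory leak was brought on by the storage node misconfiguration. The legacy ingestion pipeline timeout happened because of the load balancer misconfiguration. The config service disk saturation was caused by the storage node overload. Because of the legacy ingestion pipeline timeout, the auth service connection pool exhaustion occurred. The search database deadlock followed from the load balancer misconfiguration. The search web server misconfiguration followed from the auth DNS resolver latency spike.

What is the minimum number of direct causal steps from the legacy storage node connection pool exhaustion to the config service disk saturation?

4

Shortest chain: the legacy storage node connection pool exhaustion → the load balancer misconfiguration → the legacy ingestion pipeline timeout → the web server memory leak → the config service disk saturation.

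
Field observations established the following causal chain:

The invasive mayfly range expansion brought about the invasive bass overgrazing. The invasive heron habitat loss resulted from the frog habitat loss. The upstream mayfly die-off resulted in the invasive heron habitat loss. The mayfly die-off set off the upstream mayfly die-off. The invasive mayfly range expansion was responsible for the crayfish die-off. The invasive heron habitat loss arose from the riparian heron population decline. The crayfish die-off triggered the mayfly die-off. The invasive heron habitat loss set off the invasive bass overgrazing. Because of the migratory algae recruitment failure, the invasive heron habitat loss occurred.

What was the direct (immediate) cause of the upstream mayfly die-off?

Upstream contributors include the invasive mayfly range expansion, the crayfish die-off, but only the mayfly die-off feeds directly into the upstream mayfly die-off.

the mayfly die-off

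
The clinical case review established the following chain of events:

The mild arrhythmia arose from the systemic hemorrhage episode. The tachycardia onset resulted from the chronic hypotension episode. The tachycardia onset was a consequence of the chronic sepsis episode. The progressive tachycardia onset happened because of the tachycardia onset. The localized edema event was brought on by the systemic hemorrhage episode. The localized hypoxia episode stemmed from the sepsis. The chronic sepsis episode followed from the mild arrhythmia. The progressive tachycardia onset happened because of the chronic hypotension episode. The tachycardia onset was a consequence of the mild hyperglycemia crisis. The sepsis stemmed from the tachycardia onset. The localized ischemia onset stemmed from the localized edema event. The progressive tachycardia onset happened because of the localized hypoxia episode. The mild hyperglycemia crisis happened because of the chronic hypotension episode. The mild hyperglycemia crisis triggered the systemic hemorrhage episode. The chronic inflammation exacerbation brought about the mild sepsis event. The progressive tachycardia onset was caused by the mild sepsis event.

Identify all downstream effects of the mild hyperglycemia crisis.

the chronic sepsis episode, the localized edema event, the localized hypoxia episode, the localized ischemia onset, the mild arrhythmia, the progressive tachycardia onset, the sepsis, the systemic hemorrhage episode, the tachycardia onset

Direct effects: the systemic hemorrhage episode, the tachycardia onset.
2 steps out: the localized edema event, the mild arrhythmia, the sepsis, the progressive tachycardia onset.
3 steps out: the localized ischemia onset, the chronic sepsis episode, the localized hypoxia episode.
Not reachable from it: the chronic hypotension episode, the chronic inflammation exacerbation, the mild sepsis event.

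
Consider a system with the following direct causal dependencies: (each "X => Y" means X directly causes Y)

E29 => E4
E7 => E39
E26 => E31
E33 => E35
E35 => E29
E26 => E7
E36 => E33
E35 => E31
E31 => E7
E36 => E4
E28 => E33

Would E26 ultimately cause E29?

No

E26 leads to E31, E7, E39; E29 is not among them.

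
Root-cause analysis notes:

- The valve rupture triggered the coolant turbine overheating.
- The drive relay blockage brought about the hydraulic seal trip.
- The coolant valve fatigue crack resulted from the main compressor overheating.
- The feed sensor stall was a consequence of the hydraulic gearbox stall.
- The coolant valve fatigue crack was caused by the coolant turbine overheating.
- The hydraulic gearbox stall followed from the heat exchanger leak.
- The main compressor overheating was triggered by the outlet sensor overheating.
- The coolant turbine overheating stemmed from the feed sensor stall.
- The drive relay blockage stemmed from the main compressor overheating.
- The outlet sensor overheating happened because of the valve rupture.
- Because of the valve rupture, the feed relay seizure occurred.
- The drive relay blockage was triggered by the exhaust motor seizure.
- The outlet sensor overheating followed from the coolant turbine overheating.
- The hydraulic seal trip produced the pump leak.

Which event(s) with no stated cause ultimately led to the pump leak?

Tracing upstream from the pump leak: the pump leak ← the hydraulic seal trip ← the drive relay blockage ← the main compressor overheating ← the outlet sensor overheating ← the coolant turbine overheating ← the feed sensor stall ← the hydraulic gearbox stall ← the heat exchanger leak.
A separate upstream branch: the pump leak ← the hydraulic seal trip ← the drive relay blockage ← the main compressor overheating ← the outlet sensor overheating ← the valve rupture.
A separate upstream branch: the pump leak ← the hydraulic seal trip ← the drive relay blockage ← the exhaust motor seizure.
Each of those chain origins has no stated cause.

the exhaust motor seizure, the heat exchanger leak, the valve rupture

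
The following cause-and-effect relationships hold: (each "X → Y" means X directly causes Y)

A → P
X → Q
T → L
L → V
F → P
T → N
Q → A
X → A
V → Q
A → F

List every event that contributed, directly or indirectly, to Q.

Immediate causes of Q: X, V.
Further upstream: T, L.

L, T, V, X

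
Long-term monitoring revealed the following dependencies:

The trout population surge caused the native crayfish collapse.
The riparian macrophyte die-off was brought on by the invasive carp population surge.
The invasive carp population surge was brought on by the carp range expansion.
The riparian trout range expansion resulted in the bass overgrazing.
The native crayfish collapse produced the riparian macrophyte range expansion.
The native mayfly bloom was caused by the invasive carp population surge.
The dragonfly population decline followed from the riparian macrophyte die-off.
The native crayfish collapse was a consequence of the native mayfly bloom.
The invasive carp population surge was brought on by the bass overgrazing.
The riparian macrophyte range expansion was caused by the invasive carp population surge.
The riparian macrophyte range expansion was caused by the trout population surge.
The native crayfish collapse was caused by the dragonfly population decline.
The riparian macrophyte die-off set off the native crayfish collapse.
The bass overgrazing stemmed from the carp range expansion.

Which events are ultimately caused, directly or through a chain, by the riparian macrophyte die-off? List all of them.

Direct effects: the dragonfly population decline, the native crayfish collapse.
2 steps out: the riparian macrophyte range expansion.
Not reachable from it: the riparian trout range expansion, the carp range expansion, the bass overgrazing, the invasive carp population surge, the trout population surge, the native mayfly bloom.

the dragonfly population decline, the native crayfish collapse, the riparian macrophyte range expansion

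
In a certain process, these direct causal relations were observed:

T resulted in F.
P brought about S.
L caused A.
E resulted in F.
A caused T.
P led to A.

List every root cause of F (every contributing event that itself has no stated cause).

Tracing upstream from F: F ← T ← A ← P.
A separate upstream branch: F ← T ← A ← L.
A separate upstream branch: F ← E.
Each of those chain origins has no stated cause.

E, L, P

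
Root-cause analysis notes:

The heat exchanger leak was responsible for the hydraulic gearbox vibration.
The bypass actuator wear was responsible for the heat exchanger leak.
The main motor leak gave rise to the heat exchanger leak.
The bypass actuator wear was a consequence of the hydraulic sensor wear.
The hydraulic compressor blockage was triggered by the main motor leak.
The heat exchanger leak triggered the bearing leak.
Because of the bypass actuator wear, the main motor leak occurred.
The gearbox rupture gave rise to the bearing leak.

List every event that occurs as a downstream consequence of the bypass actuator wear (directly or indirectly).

Direct effects: the main motor leak, the heat exchanger leak.
2 steps out: the hydraulic gearbox vibration, the bearing leak, the hydraulic compressor blockage.
Not reachable from it: the hydraulic sensor wear, the gearbox rupture.

the bearing leak, the heat exchanger leak, the hydraulic compressor blockage, the hydraulic gearbox vibration, the main motor leak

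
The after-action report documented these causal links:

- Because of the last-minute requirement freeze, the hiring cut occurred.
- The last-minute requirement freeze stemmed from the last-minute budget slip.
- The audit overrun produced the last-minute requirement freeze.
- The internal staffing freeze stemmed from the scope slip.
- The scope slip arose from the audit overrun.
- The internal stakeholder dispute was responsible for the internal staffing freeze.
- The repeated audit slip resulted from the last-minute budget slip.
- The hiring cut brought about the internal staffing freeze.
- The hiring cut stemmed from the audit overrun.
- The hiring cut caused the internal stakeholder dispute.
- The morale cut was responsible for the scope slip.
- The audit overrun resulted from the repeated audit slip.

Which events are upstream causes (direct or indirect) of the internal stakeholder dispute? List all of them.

Immediate cause of the internal stakeholder dispute: the hiring cut.
Further upstream: the last-minute budget slip, the repeated audit slip, the audit overrun, the last-minute requirement freeze.

the audit overrun, the hiring cut, the last-minute budget slip, the last-minute requirement freeze, the repeated audit slip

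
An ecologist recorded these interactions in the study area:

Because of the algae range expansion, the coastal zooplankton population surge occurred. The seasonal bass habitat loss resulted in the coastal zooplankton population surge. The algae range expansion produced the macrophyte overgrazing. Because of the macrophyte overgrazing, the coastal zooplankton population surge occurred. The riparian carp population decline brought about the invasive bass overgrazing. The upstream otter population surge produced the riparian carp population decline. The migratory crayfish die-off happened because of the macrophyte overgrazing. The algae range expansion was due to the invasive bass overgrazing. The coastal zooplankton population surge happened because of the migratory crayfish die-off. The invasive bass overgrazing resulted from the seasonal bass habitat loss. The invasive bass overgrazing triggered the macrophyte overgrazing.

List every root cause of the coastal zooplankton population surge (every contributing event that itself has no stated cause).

Tracing upstream from the coastal zooplankton population surge: the coastal zooplankton population surge ← the algae range expansion ← the invasive bass overgrazing ← the riparian carp population decline ← the upstream otter population surge.
A separate upstream branch: the coastal zooplankton population surge ← the seasonal bass habitat loss.
Each of those chain origins has no stated cause.

the seasonal bass habitat loss, the upstream otter population surge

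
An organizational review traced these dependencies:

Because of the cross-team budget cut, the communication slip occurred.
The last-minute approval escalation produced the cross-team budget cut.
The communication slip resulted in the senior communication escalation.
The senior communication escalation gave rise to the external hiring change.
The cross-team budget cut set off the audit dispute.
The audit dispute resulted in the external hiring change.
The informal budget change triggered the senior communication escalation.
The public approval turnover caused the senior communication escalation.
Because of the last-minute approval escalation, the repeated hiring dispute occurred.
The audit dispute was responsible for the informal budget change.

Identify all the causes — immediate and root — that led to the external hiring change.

the audit dispute, the communication slip, the cross-team budget cut, the informal budget change, the last-minute approval escalation, the public approval turnover, the senior communication escalation

Immediate causes of the external hiring change: the audit dispute, the senior communication escalation.
Further upstream: the last-minute approval escalation, the cross-team budget cut, the informal budget change, the communication slip, the public approval turnover.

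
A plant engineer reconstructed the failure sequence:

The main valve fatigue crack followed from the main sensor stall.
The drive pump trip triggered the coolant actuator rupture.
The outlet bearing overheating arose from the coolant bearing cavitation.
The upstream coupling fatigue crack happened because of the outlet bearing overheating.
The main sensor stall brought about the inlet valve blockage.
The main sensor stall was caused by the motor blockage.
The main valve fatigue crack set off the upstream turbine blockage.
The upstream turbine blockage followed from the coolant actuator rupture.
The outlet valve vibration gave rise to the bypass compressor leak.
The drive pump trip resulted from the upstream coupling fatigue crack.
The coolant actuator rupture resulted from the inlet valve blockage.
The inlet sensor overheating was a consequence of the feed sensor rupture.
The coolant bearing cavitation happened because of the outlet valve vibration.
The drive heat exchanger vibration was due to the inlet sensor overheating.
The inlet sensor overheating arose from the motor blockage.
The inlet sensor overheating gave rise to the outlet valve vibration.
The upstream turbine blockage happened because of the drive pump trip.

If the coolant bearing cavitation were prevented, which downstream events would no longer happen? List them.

the drive pump trip, the outlet bearing overheating, the upstream coupling fatigue crack

Downstream of the coolant bearing cavitation: the outlet bearing overheating, the upstream coupling fatigue crack, the drive pump trip, the coolant actuator rupture, the upstream turbine blockage.
Of those, still caused via another path: the coolant actuator rupture, the upstream turbine blockage.
The remainder have no surviving cause.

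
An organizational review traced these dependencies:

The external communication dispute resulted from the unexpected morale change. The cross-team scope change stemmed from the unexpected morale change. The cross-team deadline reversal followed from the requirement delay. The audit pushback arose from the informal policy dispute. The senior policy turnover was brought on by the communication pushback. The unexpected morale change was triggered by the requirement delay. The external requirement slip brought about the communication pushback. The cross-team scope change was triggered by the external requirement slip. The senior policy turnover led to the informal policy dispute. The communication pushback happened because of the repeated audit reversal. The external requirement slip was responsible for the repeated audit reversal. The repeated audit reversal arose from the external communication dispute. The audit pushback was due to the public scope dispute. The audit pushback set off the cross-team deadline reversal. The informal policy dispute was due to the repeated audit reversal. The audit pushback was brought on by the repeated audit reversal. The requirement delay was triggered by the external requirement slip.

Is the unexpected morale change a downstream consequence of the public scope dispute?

No

The public scope dispute leads to the audit pushback, the cross-team deadline reversal; the unexpected morale change is not among them.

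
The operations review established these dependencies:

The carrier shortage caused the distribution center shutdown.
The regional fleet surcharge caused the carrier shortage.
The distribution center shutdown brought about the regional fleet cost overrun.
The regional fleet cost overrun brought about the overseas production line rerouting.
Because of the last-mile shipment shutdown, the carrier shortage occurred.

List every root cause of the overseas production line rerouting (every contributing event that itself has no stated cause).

the last-mile shipment shutdown, the regional fleet surcharge

Tracing upstream from the overseas production line rerouting: the overseas production line rerouting ← the regional fleet cost overrun ← the distribution center shutdown ← the carrier shortage ← the regional fleet surcharge.
A separate upstream branch: the overseas production line rerouting ← the regional fleet cost overrun ← the distribution center shutdown ← the carrier shortage ← the last-mile shipment shutdown.
Each of those chain origins has no stated cause.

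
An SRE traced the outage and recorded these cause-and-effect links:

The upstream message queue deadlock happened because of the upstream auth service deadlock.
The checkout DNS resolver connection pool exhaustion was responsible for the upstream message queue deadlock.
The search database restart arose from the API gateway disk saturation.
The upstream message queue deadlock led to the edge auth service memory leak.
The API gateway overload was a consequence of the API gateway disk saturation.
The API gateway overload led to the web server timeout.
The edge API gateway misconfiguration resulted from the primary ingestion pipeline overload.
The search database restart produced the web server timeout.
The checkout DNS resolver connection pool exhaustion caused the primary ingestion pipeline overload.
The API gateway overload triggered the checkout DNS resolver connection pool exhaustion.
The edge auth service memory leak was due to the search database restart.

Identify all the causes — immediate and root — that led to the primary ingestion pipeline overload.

Immediate cause of the primary ingestion pipeline overload: the checkout DNS resolver connection pool exhaustion.
Further upstream: the API gateway disk saturation, the API gateway overload.

the API gateway disk saturation, the API gateway overload, the checkout DNS resolver connection pool exhaustion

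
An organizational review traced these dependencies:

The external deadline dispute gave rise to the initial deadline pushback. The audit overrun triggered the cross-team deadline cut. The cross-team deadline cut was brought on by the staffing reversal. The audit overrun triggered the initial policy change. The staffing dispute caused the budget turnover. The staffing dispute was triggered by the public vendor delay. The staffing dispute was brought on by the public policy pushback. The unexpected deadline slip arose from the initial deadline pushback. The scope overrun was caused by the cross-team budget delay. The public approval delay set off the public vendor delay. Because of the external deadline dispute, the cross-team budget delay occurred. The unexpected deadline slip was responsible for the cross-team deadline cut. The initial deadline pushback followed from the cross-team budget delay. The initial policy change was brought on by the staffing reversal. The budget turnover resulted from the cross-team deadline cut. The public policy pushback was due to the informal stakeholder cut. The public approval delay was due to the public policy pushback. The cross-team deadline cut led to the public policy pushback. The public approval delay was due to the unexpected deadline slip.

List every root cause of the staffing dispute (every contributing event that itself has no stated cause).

Tracing upstream from the staffing dispute: the staffing dispute ← the public policy pushback ← the cross-team deadline cut ← the audit overrun.
A separate upstream branch: the staffing dispute ← the public policy pushback ← the cross-team deadline cut ← the staffing reversal.
A separate upstream branch: the staffing dispute ← the public policy pushback ← the cross-team deadline cut ← the unexpected deadline slip ← the initial deadline pushback ← the external deadline dispute.
A separate upstream branch: the staffing dispute ← the public policy pushback ← the informal stakeholder cut.
Each of those chain origins has no stated cause.

the audit overrun, the external deadline dispute, the informal stakeholder cut, the staffing reversal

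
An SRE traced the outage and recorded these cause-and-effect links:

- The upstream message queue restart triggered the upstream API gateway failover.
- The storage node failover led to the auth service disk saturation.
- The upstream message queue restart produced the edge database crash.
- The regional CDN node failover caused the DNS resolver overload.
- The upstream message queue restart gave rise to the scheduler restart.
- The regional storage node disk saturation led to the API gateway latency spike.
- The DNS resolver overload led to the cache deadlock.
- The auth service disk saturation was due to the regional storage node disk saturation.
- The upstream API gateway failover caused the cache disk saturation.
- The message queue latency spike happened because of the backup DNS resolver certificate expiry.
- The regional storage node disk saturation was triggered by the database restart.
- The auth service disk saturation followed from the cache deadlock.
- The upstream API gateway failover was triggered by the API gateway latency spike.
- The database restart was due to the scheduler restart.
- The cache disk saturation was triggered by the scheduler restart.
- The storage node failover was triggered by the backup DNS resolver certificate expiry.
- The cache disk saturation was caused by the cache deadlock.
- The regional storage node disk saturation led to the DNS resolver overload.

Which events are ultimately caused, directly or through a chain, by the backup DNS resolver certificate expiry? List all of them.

Direct effects: the storage node failover, the message queue latency spike.
2 steps out: the auth service disk saturation.
Not reachable from it: the upstream message queue restart, the scheduler restart, the database restart, the regional CDN node failover, the regional storage node disk saturation, the API gateway latency spike, the edge database crash, the upstream API gateway failover, the DNS resolver overload, the cache deadlock, the cache disk saturation.

the auth service disk saturation, the message queue latency spike, the storage node failover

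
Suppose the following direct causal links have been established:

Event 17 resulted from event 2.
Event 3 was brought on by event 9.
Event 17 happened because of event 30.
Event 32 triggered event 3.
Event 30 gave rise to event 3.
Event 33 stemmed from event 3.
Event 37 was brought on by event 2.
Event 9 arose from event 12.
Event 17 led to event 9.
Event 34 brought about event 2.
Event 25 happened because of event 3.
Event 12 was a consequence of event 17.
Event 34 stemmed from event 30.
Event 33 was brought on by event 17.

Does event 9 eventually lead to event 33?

Yes

There is a causal chain: event 9 → event 3 → event 33.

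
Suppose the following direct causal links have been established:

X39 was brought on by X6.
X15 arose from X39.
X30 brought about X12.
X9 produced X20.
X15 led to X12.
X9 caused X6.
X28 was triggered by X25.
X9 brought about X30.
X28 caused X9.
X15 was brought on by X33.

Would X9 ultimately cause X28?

No

X9 leads to X20, X6, X30, X39, X15, X12; X28 is not among them.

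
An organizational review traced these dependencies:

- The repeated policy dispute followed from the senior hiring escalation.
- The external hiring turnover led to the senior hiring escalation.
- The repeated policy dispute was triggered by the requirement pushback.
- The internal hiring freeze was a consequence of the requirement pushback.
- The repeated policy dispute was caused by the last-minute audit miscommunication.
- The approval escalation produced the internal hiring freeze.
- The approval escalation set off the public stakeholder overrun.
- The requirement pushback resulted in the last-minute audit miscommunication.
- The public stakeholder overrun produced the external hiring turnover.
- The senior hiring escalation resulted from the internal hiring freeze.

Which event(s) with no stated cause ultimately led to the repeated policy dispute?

the approval escalation, the requirement pushback

Tracing upstream from the repeated policy dispute: the repeated policy dispute ← the requirement pushback.
A separate upstream branch: the repeated policy dispute ← the senior hiring escalation ← the internal hiring freeze ← the approval escalation.
Each of those chain origins has no stated cause.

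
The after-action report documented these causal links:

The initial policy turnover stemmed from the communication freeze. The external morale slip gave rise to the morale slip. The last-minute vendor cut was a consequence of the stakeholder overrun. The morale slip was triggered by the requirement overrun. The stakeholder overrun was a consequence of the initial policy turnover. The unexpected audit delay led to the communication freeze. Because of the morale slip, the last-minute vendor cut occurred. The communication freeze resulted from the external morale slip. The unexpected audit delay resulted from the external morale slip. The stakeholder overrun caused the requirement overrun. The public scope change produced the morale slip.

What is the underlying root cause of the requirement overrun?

Tracing upstream from the requirement overrun: the requirement overrun ← the stakeholder overrun ← the initial policy turnover ← the communication freeze ← the external morale slip.
The external morale slip has no stated cause, so it is the root.

the external morale slip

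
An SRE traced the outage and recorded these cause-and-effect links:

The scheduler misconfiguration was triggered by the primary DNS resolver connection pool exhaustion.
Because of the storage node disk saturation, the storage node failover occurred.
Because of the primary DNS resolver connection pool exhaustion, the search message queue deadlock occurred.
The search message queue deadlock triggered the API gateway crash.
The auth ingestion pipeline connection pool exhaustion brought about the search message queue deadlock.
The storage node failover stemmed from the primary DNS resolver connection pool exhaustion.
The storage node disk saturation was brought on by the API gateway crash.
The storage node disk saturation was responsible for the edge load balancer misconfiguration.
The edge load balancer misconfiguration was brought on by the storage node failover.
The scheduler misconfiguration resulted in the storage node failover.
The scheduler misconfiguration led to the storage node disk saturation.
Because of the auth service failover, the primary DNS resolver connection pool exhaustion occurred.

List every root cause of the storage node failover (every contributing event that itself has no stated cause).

the auth ingestion pipeline connection pool exhaustion, the auth service failover

Tracing upstream from the storage node failover: the storage node failover ← the primary DNS resolver connection pool exhaustion ← the auth service failover.
A separate upstream branch: the storage node failover ← the storage node disk saturation ← the API gateway crash ← the search message queue deadlock ← the auth ingestion pipeline connection pool exhaustion.
Each of those chain origins has no stated cause.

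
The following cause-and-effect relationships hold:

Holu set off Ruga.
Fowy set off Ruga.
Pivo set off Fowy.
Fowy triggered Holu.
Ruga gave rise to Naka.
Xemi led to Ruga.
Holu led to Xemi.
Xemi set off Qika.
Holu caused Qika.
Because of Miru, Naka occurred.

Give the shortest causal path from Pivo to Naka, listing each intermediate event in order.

Pivo → Fowy → Ruga → Naka

Pivo → Fowy
Fowy → Ruga
Ruga → Naka
Length: 3 steps.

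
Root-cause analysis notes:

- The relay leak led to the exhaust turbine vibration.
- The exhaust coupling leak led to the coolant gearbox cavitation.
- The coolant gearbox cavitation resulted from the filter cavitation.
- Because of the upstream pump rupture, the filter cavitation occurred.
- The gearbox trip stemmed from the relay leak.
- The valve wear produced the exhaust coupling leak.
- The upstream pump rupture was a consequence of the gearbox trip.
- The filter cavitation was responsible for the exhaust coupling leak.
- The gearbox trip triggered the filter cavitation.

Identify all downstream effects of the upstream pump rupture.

Direct effects: the filter cavitation.
2 steps out: the exhaust coupling leak, the coolant gearbox cavitation.
Not reachable from it: the valve wear, the relay leak, the gearbox trip, the exhaust turbine vibration.

the coolant gearbox cavitation, the exhaust coupling leak, the filter cavitation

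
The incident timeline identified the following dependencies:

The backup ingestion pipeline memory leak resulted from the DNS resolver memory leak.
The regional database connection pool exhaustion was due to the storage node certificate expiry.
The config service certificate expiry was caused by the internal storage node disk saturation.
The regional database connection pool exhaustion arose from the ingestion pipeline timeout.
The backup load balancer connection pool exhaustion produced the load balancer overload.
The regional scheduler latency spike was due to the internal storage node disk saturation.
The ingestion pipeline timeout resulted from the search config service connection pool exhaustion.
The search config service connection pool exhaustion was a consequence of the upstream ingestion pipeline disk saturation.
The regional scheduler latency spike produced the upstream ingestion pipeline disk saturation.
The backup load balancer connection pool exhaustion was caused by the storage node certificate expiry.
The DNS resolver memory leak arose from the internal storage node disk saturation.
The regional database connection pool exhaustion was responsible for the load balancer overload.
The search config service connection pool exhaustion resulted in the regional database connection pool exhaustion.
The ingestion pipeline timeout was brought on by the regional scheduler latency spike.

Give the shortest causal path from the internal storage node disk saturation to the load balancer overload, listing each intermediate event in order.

the internal storage node disk saturation → the regional scheduler latency spike
the regional scheduler latency spike → the ingestion pipeline timeout
the ingestion pipeline timeout → the regional database connection pool exhaustion
the regional database connection pool exhaustion → the load balancer overload
Length: 4 steps.

the internal storage node disk saturation → the regional scheduler latency spike → the ingestion pipeline timeout → the regional database connection pool exhaustion → the load balancer overload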